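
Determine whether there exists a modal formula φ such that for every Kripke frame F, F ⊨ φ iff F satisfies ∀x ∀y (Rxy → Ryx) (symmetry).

Definable; p → □◇p defines it

This is a Sahlqvist condition; the B axiom p → □◇p defines it.
Suppose p→□◇p is valid. Take Rxy and set V(p)={x}. Then p at x, so □◇p at x, so ◇p at y, so some z with Ryz has p; z=x, i.e. Ryx.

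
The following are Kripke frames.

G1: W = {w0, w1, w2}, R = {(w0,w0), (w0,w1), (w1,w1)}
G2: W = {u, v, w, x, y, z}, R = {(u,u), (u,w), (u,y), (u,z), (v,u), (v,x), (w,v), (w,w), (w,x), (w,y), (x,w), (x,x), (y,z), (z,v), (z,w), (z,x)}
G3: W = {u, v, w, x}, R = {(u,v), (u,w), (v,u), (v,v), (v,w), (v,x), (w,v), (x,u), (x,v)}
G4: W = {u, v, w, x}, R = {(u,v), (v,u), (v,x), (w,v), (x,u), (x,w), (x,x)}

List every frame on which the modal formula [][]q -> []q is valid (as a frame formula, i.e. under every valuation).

Frame correspondent (Sahlqvist): forall x forall y (Rxy -> exists z (Rxz & Rzy)) — i.e. density.
G1: holds.
G2: fails — Ryz but no t with Ryt and Rtz.
G3: holds.
G4: fails — Ruv but no z with Ruz and Rzv.

G1, G3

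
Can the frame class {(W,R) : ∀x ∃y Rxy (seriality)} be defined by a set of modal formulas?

Yes — defined by □q → ◇q

The condition is seriality. A defining modal formula is □q → ◇q.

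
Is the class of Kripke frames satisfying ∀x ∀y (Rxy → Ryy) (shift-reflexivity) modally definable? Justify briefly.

Yes: it is shift-reflexivity, defined by the T□ schema □(□r → r).
Suppose □(□r→r) is valid. Take Rxy and set V(r)={w : Ryw}. Then at y, □r holds; since □(□r→r) at x, □r→r at y, so r at y, i.e. Ryy.

Yes, by □(□r → r)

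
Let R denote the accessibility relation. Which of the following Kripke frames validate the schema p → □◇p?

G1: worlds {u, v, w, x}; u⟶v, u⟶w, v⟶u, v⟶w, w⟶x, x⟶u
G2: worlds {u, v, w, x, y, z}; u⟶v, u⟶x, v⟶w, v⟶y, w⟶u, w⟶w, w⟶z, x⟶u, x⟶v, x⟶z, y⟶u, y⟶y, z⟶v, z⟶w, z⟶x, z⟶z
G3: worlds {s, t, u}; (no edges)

Frame correspondent (Sahlqvist): ∀x ∀y (Rxy → Ryx) — i.e. symmetry.
G1: fails — Ruw but not Rwu.
G2: fails — Ruv but not Rvu.
G3: holds.

G3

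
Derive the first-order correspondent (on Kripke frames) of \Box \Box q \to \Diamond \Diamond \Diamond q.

This is a Sahlqvist (Geach-type) schema ◇^0□^2q → □^0◇^3q.
First-order correspondent: \forall x \exists w (x R^2 w \wedge x R^3 w).

\forall x \exists w (x R^2 w \wedge x R^3 w)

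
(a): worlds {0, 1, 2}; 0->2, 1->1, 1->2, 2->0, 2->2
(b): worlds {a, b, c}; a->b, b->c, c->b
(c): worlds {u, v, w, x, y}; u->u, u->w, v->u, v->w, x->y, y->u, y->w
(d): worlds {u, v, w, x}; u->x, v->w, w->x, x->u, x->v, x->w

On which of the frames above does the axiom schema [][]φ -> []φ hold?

(a)

Frame correspondent (Sahlqvist): forall x forall y (Rxy -> exists z (Rxz & Rzy)) — i.e. density.
(a): satisfies the condition.
(b): fails — Rab but no z with Raz and Rzb.
(c): fails — Rxy but no z with Rxz and Rzy.
(d): fails — Rwx but no z with Rwz and Rzx.
Valid on: (a).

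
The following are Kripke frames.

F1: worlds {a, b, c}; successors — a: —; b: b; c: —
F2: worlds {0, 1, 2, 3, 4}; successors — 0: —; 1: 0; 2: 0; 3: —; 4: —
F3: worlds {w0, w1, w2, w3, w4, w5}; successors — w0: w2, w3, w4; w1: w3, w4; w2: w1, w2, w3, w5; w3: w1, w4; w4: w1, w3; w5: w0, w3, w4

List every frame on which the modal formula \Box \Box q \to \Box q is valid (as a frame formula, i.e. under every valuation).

F1

This is the axiom for density; its first-order frame correspondent is \forall x \forall y (Rxy \to \exists z (Rxz \wedge Rzy)).
F1: condition met.
F2: fails — R10 but no z with R1z and Rz0.
F3: fails — Rw5w0 but no z with Rw5z and Rzw0.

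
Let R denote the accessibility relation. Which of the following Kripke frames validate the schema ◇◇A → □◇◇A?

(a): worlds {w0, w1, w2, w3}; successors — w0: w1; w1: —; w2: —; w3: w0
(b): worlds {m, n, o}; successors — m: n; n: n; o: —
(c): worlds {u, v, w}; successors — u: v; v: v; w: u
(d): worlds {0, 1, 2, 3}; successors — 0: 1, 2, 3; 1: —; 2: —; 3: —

(b), (c), (d)

The schema corresponds to a generalized confluence (Geach) condition: ∀x ∀y ∀z ((xR²y ∧ xRz) → ∃w (y = w ∧ zR²w)).
(a): fails — w3R²w1, w3Rw0 but no w with w1=w and w0R²w.
(b): holds.
(c): holds.
(d): holds.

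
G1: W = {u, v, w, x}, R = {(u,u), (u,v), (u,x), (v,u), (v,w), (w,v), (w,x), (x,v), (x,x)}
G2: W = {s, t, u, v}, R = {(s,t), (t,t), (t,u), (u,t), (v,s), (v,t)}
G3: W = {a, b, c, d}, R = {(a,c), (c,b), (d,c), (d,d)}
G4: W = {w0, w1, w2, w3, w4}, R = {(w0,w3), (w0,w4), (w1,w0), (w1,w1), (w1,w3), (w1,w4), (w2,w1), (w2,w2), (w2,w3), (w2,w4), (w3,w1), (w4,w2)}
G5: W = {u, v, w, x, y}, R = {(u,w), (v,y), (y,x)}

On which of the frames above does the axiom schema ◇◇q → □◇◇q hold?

G2

This is the axiom for a generalized confluence (Geach) condition; its first-order frame correspondent is ∀x ∀y ∀z ((xR²y ∧ xRz) → ∃w (y = w ∧ zR²w)).
G1: fails — uR²w, uRv but no t with w=t and vR²t.
G2: holds.
G3: fails — aR²b, aRc but no w with b=w and cR²w.
G4: fails — w0R²w2, w0Rw3 but no w with w2=w and w3R²w.
G5: fails — vR²x, vRy but no t with x=t and yR²t.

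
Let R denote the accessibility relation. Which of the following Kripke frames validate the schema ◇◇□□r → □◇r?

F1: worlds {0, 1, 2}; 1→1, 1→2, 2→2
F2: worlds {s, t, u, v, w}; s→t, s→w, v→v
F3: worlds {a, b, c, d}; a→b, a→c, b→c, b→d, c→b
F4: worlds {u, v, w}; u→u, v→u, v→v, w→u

Frame correspondent (Sahlqvist): ∀x ∀y ∀z ((xR²y ∧ xRz) → ∃w (yR²w ∧ zRw)) — i.e. a generalized confluence (Geach) condition.
F1: ✓.
F2: ✓.
F3: fails — aR²b, aRb but no w with bR²w and bRw.
F4: ✓.
Valid on: F1, F2, F4.

F1, F2, F4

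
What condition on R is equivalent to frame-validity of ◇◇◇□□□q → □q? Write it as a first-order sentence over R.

This is a Sahlqvist (Geach-type) schema ◇^3□^3q → □^1◇^0q.
First-order correspondent: ∀x ∀y ∀z ((xR³y ∧ xRz) → ∃w (yR³w ∧ z = w)).

∀x ∀y ∀z ((xR³y ∧ xRz) → ∃w (yR³w ∧ z = w))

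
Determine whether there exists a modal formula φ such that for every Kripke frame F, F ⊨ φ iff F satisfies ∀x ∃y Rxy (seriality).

Yes — defined by □q → ◇q

The condition is seriality. A defining modal formula is □q → ◇q.
Suppose □q→◇q is valid. At any x set V(q)=W. Then □q at x, so ◇q at x, so x has a successor.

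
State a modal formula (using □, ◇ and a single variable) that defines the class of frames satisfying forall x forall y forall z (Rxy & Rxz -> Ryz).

◇s → □◇s

This is the Euclidean property; the standard corresponding axiom is 5: ◇s → □◇s.
Suppose ◇s→□◇s is valid. Take Rxy, Rxz and set V(s)={y}. Then ◇s at x, so □◇s at x, so ◇s at z, so some w with Rzw has s; w=y, i.e. Rzy. By symmetry of the argument, Ryz.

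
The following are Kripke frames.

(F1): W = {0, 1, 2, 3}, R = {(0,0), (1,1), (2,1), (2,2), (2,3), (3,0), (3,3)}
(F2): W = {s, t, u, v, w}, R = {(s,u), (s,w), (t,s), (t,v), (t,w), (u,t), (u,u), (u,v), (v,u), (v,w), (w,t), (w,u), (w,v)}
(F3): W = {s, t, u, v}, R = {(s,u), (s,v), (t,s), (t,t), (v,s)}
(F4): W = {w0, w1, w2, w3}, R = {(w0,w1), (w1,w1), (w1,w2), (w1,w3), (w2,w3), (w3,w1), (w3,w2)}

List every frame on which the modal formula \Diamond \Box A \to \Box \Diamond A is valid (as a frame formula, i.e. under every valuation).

Frame correspondent (Sahlqvist): \forall x \forall y \forall z (Rxy \wedge Rxz \to \exists w (Ryw \wedge Rzw)) — i.e. convergence.
(F1): fails — R23 and R21 but 3 and 1 have no common successor.
(F2): ✓.
(F3): fails — Rsv and Rsu but v and u have no common successor.
(F4): fails — Rw1w2 and Rw1w3 but w2 and w3 have no common successor.

(F2)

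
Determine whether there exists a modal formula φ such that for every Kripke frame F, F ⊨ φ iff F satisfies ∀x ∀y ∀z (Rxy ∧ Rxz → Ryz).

Yes — defined by ◇q → □◇q

Yes: it is the Euclidean property, defined by the 5 schema ◇q → □◇q.
Suppose ◇q→□◇q is valid. Take Rxy, Rxz and set V(q)={y}. Then ◇q at x, so □◇q at x, so ◇q at z, so some w with Rzw has q; w=y, i.e. Rzy. By symmetry of the argument, Ryz.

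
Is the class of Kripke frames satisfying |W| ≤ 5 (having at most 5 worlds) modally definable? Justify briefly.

No

Any modally definable frame class is closed under disjoint unions.
Any modal formula valid on each of 6 disjoint one-world frames is valid on their disjoint union (validity is preserved under disjoint unions). Each one-world frame has |W|=1≤5, but the union has |W|=6.
So no modal formula (or set of formulas) defines exactly the |W|≤5 frames.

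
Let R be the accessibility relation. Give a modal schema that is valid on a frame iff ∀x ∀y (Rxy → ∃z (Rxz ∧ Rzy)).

A defining formula is □□ψ → □ψ (the C4 axiom).
Suppose □□ψ→□ψ is valid. Take Rxy and set V(ψ)={w : xR²w}. Then □□ψ at x, so □ψ at x, so ψ at y, i.e. ∃z(Rxz∧Rzy).

□□ψ → □ψ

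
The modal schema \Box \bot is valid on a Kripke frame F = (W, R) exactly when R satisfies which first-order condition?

Emptiness of R

□⊥ is valid iff no world has any successor (otherwise □⊥ fails at any world with one).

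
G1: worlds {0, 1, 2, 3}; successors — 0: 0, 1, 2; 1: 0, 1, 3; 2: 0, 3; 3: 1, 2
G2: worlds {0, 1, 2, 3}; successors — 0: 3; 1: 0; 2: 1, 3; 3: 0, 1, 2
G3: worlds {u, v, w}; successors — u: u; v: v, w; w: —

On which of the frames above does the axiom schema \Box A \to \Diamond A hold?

G1, G2

The schema corresponds to seriality: \forall x \exists y Rxy.
G1: satisfies the condition.
G2: satisfies the condition.
G3: fails — world w has no successor.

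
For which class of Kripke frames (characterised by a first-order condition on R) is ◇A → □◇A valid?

Suppose ◇A→□◇A is valid. Take Rxy, Rxz and set V(A)={y}. Then ◇A at x, so □◇A at x, so ◇A at z, so some w with Rzw has A; w=y, i.e. Rzy. By symmetry of the argument, Ryz.

The Euclidean property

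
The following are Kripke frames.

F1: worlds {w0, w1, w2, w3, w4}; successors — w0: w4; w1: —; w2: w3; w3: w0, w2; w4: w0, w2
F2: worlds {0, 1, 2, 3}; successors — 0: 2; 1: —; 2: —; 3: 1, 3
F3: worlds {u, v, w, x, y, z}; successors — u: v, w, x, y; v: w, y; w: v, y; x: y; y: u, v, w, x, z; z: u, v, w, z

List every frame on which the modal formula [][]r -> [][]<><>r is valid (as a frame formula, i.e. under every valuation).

The schema corresponds to a generalized confluence (Geach) condition: forall x forall z (x R^2 z -> exists w (x R^2 w & z R^2 w)).
F1: condition met.
F2: fails — 3R²1 but no w with 3R²w and 1R²w.
F3: condition met.

F1, F3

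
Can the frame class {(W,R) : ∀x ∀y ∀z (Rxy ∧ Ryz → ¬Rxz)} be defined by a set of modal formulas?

Not modally definable

Modal frame validity is preserved under surjective bounded morphisms.
The 3-cycle (worlds 0,1,2 with 0→1→2→0) is intransitive. Mapping every world to a single reflexive point • is a surjective bounded morphism; the reflexive point is not intransitive (R••∧R•• but R••).
So no modal formula (or set of formulas) defines exactly the intransitive frames.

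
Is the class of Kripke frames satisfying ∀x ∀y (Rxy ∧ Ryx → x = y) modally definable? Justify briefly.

No

Modal frame validity is preserved under surjective bounded morphisms.
The 4-cycle (worlds w0,w1,w2,w3 with w0→w1→w2→w3→w0) is antisymmetric. Sending even-indexed worlds to a and odd-indexed worlds to b is a surjective bounded morphism onto the two-world frame with a↔b, which is not antisymmetric.
Hence antisymmetry is not modally definable.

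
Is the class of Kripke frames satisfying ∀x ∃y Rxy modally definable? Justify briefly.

The condition is seriality. A defining modal formula is □q → ◇q.
Suppose □q→◇q is valid. At any x set V(q)=W. Then □q at x, so ◇q at x, so x has a successor.

Yes, by □q → ◇q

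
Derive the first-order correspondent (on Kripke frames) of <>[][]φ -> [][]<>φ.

forall x forall y forall z ((xRy & x R^2 z) -> exists w (y R^2 w & zRw))

This is a Sahlqvist (Geach-type) schema ◇^1□^2φ → □^2◇^1φ.
Minimal-valuation argument: fix x; take any y with xR^1y and any z with xR^2z. Set V(φ) to the set of worlds R-reachable from y in exactly 2 steps. Then □^2φ holds at y, so the antecedent holds at x; validity forces ◇^1φ at z, giving a w with zR^1w and yR^2w.
First-order correspondent: forall x forall y forall z ((xRy & x R^2 z) -> exists w (y R^2 w & zRw)).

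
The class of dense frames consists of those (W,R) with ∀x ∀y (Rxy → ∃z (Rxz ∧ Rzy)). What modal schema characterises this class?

□□ψ → □ψ

A defining formula is □□ψ → □ψ (the C4 axiom).
Suppose □□ψ→□ψ is valid. Take Rxy and set V(ψ)={w : xR²w}. Then □□ψ at x, so □ψ at x, so ψ at y, i.e. ∃z(Rxz∧Rzy).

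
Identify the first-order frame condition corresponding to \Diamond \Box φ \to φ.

Replacing φ by ¬φ and contraposing gives the equivalent schema φ → □◇φ.
Suppose φ→□◇φ is valid. Take Rxy and set V(φ)={x}. Then φ at x, so □◇φ at x, so ◇φ at y, so some z with Ryz has φ; z=x, i.e. Ryx.
Conversely, on a frame with symmetry the schema holds at every world under every valuation.
Frame condition: \forall x \forall y (Rxy \to Ryx).

symmetry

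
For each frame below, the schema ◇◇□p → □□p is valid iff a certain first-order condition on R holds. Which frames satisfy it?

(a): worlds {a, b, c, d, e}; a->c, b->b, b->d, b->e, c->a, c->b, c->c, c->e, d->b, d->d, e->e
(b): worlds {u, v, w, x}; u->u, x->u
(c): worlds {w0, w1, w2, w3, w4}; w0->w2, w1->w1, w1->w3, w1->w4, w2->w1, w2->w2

Frame correspondent (Sahlqvist): ∀x ∀y ∀z ((xR²y ∧ xR²z) → ∃w (yRw ∧ z = w)) — i.e. a generalized confluence (Geach) condition.
(a): fails — aR²a, aR²a but no w with aRw and a=w.
(b): satisfies the condition.
(c): fails — w0R²w1, w0R²w2 but no w with w1Rw and w2=w.
Valid on: (b).

(b)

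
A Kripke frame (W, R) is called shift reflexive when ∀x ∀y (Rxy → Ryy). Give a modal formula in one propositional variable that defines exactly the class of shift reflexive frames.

The condition is shift-reflexivity. The T□ schema □(□p → p) defines it.

□(□p → p)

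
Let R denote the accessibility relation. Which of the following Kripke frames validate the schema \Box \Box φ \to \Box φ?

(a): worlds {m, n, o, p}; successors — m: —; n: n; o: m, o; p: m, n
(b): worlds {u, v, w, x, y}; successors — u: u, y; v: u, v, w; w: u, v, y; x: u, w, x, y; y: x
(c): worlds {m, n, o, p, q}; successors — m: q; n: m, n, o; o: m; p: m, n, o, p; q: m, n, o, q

This is the axiom for density; its first-order frame correspondent is \forall x \forall y (Rxy \to \exists z (Rxz \wedge Rzy)).
(a): fails — Rpm but no z with Rpz and Rzm.
(b): holds.
(c): fails — Rom but no z with Roz and Rzm.

(b)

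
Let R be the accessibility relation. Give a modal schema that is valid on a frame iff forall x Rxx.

□p → p

This is reflexivity; the standard corresponding axiom is T: □p → p.
Suppose □p→p is valid. At any x set V(p)={w : Rxw}. Then □p holds at x, so p holds at x, i.e. Rxx.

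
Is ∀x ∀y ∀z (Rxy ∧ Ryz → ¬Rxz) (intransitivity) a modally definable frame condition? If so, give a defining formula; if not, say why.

Not modally definable

Any modally definable frame class is closed under surjective bounded morphisms.
The 5-cycle (worlds s,t,u,v,w with s→t→u→v→w→s) is intransitive. Mapping every world to a single reflexive point • is a surjective bounded morphism; the reflexive point is not intransitive (R••∧R•• but R••).
So no modal formula (or set of formulas) defines exactly the intransitive frames.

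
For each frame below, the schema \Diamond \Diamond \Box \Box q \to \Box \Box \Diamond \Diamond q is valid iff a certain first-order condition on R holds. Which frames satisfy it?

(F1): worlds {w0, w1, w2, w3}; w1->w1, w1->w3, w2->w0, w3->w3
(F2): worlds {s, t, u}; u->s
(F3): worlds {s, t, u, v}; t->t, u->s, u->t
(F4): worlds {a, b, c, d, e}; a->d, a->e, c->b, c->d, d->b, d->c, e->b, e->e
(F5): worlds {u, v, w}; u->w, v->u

The schema corresponds to a generalized confluence (Geach) condition: \forall x \forall y \forall z ((x R^2 y \wedge x R^2 z) \to \exists w (y R^2 w \wedge z R^2 w)).
(F1): holds.
(F2): holds.
(F3): holds.
(F4): fails — aR²b, aR²b but no w with bR²w and bR²w.
(F5): fails — vR²w, vR²w but no t with wR²t and wR²t.

(F1), (F2), (F3)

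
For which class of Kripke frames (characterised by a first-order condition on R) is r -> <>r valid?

Equivalently (dual form): □r → r.
Suppose □r→r is valid. At any x set V(r)={w : Rxw}. Then □r holds at x, so r holds at x, i.e. Rxx.

reflexivity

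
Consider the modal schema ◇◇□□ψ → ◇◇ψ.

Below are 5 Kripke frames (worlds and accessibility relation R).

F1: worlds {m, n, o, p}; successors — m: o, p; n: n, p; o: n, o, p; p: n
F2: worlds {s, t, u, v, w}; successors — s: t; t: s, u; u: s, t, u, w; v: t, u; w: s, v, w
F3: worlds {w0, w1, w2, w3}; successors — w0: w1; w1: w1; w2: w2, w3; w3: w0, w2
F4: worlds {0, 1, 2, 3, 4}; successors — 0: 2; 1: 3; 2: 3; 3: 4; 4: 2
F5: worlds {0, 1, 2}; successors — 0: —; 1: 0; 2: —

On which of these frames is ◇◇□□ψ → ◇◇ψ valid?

F1, F2, F5

The schema corresponds to a generalized confluence (Geach) condition: ∀x ∀y (xR²y → ∃w (yR²w ∧ xR²w)).
F1: satisfies the condition.
F2: satisfies the condition.
F3: fails — w2R²w0 but no w with w0R²w and w2R²w.
F4: fails — 0R²3 but no w with 3R²w and 0R²w.
F5: satisfies the condition.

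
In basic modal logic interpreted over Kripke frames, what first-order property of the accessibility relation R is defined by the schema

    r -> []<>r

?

This schema is the B axiom.
Its frame correspondent is symmetry — forall x forall y (Rxy -> Ryx).

Symmetry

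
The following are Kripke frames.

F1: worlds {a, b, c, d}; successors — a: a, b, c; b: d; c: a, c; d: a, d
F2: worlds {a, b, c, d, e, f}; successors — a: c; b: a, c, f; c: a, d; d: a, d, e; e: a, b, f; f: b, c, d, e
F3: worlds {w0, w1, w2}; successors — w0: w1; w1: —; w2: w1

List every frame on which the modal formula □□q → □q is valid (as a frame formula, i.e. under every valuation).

F1

This is the axiom for density; its first-order frame correspondent is ∀x ∀y (Rxy → ∃z (Rxz ∧ Rzy)).
F1: condition met.
F2: fails — Rbf but no z with Rbz and Rzf.
F3: fails — Rw0w1 but no z with Rw0z and Rzw1.
Valid on: F1.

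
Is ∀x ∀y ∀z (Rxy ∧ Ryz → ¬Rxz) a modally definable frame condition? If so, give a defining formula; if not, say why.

If a class were modally definable it would be closed under surjective bounded morphisms (Goldblatt–Thomason).
The 5-cycle (worlds 0,1,2,3,4 with 0→1→2→3→4→0) is intransitive. Mapping every world to a single reflexive point • is a surjective bounded morphism; the reflexive point is not intransitive (R••∧R•• but R••).
So no modal formula (or set of formulas) defines exactly the intransitive frames.

No — not modally definable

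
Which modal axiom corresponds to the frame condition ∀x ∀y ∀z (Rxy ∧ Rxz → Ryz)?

This is the Euclidean property; the standard corresponding axiom is 5: ◇p → □◇p.
Suppose ◇p→□◇p is valid. Take Rxy, Rxz and set V(p)={y}. Then ◇p at x, so □◇p at x, so ◇p at z, so some w with Rzw has p; w=y, i.e. Rzy. By symmetry of the argument, Ryz.

◇p → □◇p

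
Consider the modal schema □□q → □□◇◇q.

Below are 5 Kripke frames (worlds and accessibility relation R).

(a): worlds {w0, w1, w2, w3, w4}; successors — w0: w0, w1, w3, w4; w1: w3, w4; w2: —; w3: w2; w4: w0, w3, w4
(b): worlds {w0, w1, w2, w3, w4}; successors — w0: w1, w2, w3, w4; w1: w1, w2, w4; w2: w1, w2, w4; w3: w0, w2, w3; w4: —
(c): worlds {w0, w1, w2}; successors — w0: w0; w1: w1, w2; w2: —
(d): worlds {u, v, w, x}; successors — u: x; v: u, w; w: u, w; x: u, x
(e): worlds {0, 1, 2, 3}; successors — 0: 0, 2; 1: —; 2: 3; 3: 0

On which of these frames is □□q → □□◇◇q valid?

Frame correspondent (Sahlqvist): ∀x ∀z (xR²z → ∃w (xR²w ∧ zR²w)) — i.e. a generalized confluence (Geach) condition.
(a): fails — w0R²w2 but no w with w0R²w and w2R²w.
(b): fails — w0R²w4 but no w with w0R²w and w4R²w.
(c): fails — w1R²w2 but no w with w1R²w and w2R²w.
(d): condition met.
(e): condition met.
Valid on: (d), (e).

(d), (e)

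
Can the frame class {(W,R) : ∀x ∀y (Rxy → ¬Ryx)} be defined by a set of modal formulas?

Any modally definable frame class is closed under surjective bounded morphisms.
The 3-cycle (worlds s,t,u with s→t→u→s) is asymmetric. Mapping every world to a single reflexive point • is a surjective bounded morphism, and the reflexive point is not asymmetric (R•• but asymmetry requires ¬R••).
So no modal formula (or set of formulas) defines exactly the asymmetric frames.

Not definable by any modal formula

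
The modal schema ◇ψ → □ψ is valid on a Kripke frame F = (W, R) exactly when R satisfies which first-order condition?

Suppose ◇ψ→□ψ is valid. Take Rxy, Rxz and set V(ψ)={y}. Then ◇ψ at x, so □ψ at x, so ψ at z, i.e. z=y.

partial functionality: ∀x ∀y ∀z (Rxy ∧ Rxz → y = z)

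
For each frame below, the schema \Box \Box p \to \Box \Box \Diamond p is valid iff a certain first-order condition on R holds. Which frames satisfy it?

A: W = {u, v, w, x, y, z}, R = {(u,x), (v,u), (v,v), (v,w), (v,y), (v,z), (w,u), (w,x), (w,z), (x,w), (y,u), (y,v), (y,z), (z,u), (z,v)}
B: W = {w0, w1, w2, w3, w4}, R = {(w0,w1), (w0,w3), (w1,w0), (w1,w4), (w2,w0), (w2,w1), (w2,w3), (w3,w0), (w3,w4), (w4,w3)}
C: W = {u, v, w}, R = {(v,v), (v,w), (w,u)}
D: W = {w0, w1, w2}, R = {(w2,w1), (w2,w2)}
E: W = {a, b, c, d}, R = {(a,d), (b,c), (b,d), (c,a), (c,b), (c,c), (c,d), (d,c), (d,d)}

The schema corresponds to a generalized confluence (Geach) condition: \forall x \forall z (x R^2 z \to \exists w (x R^2 w \wedge zRw)).
A: fails — uR²w but no t with uR²t and wRt.
B: fails — w0R²w0 but no w with w0R²w and w0Rw.
C: fails — vR²u but no t with vR²t and uRt.
D: fails — w2R²w1 but no w with w2R²w and w1Rw.
E: condition met.
Valid on: E.

E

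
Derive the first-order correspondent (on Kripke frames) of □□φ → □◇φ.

∀x ∀z (xRz → ∃w (xR²w ∧ zRw))

This is a Sahlqvist (Geach-type) schema ◇^0□^2φ → □^1◇^1φ.
Minimal-valuation argument: fix x; take any y with xR^0y and any z with xR^1z. Set V(φ) to the set of worlds R-reachable from y in exactly 2 steps. Then □^2φ holds at y, so the antecedent holds at x; validity forces ◇^1φ at z, giving a w with zR^1w and yR^2w.
First-order correspondent: ∀x ∀z (xRz → ∃w (xR²w ∧ zRw)).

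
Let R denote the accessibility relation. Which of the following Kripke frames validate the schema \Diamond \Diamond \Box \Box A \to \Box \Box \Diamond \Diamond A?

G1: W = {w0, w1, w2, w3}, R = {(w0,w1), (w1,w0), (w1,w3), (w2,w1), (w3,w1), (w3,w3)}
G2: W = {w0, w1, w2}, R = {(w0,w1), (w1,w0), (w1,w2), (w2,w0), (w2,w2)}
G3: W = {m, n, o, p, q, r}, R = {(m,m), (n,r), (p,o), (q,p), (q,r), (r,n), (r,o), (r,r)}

G1, G2

The schema corresponds to a generalized confluence (Geach) condition: \forall x \forall y \forall z ((x R^2 y \wedge x R^2 z) \to \exists w (y R^2 w \wedge z R^2 w)).
G1: holds.
G2: holds.
G3: fails — nR²n, nR²o but no w with nR²w and oR²w.
Valid on: G1, G2.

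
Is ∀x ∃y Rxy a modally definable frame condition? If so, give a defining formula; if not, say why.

The condition is seriality. A defining modal formula is □r → ◇r.

Yes — defined by □r → ◇r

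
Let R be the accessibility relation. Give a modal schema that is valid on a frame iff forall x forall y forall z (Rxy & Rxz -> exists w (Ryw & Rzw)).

◇□ψ → □◇ψ

This is convergence; the standard corresponding axiom is .2: ◇□ψ → □◇ψ.
Suppose ◇□ψ→□◇ψ is valid. Take Rxy, Rxz and set V(ψ)={w : Ryw}. Then □ψ at y so ◇□ψ at x, so □◇ψ at x, so ◇ψ at z, giving w with Rzw and Ryw.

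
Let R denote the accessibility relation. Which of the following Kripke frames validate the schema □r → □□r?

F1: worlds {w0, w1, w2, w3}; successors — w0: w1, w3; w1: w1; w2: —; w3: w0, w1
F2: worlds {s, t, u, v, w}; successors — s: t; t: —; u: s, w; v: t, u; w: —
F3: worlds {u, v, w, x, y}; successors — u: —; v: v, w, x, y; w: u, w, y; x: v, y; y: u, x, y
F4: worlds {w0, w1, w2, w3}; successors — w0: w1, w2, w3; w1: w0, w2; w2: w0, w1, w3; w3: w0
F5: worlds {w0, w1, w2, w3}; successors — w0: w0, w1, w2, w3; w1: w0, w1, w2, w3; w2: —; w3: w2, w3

Frame correspondent (Sahlqvist): ∀x ∀y ∀z (Rxy ∧ Ryz → Rxz) — i.e. transitivity.
F1: fails — Rw3w0 and Rw0w3 but not Rw3w3.
F2: fails — Rus and Rst but not Rut.
F3: fails — Ryx and Rxv but not Ryv.
F4: fails — Rw1w2 and Rw2w1 but not Rw1w1.
F5: ✓.
Valid on: F5.

F5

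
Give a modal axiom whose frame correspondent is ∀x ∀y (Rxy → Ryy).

A defining formula is □(□p → p) (the T□ axiom).
Suppose □(□p→p) is valid. Take Rxy and set V(p)={w : Ryw}. Then at y, □p holds; since □(□p→p) at x, □p→p at y, so p at y, i.e. Ryy.

□(□p → p)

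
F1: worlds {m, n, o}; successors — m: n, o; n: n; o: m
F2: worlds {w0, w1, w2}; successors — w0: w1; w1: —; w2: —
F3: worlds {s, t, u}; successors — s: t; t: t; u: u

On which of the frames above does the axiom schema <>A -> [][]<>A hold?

F2, F3

This is the axiom for a generalized confluence (Geach) condition; its first-order frame correspondent is forall x forall y forall z ((xRy & x R^2 z) -> exists w (y = w & zRw)).
F1: fails — mRo, mR²n but no w with o=w and nRw.
F2: holds.
F3: holds.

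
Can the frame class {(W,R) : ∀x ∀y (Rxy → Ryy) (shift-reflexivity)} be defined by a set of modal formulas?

The condition is shift-reflexivity. A defining modal formula is □(□q → q).

Definable; □(□q → q) defines it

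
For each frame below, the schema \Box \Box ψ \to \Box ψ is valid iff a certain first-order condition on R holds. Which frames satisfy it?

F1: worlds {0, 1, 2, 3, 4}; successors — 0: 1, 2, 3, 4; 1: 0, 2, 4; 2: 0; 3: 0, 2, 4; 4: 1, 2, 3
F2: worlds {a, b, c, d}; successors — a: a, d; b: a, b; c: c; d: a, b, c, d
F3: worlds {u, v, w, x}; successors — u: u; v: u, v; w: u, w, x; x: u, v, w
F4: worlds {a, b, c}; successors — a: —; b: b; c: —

The schema corresponds to density: \forall x \forall y (Rxy \to \exists z (Rxz \wedge Rzy)).
F1: fails — R20 but no z with R2z and Rz0.
F2: holds.
F3: holds.
F4: holds.
Valid on: F2, F3, F4.

F2, F3, F4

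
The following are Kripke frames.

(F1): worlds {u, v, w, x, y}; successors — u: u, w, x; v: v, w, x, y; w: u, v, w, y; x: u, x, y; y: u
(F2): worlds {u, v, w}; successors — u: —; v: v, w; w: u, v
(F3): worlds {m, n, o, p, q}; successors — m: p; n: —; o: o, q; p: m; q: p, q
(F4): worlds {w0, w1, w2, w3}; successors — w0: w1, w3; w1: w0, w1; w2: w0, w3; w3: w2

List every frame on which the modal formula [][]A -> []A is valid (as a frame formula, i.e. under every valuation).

This is the axiom for density; its first-order frame correspondent is forall x forall y (Rxy -> exists z (Rxz & Rzy)).
(F1): holds.
(F2): fails — Rwu but no z with Rwz and Rzu.
(F3): fails — Rpm but no z with Rpz and Rzm.
(F4): fails — Rw3w2 but no z with Rw3z and Rzw2.
Valid on: (F1).

(F1)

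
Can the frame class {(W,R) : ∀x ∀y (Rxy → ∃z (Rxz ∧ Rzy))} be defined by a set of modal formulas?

This is a Sahlqvist condition; the C4 axiom □□q → □q defines it.

Yes — defined by □□q → □q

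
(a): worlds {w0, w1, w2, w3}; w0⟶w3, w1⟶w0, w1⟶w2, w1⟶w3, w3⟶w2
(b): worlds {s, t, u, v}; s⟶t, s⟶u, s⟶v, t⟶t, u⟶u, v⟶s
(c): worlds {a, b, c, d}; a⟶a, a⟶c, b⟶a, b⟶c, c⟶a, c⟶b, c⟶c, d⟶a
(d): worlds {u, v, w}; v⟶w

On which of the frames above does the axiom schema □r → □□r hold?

This is the axiom for transitivity; its first-order frame correspondent is ∀x ∀y ∀z (Rxy ∧ Ryz → Rxz).
(a): fails — Rw0w3 and Rw3w2 but not Rw0w2.
(b): fails — Rvs and Rsv but not Rvv.
(c): fails — Rbc and Rcb but not Rbb.
(d): satisfies the condition.
Valid on: (d).

(d)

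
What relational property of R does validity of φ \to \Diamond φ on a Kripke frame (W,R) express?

Equivalently (dual form): □φ → φ.
Suppose □φ→φ is valid. At any x set V(φ)={w : Rxw}. Then □φ holds at x, so φ holds at x, i.e. Rxx.

reflexivity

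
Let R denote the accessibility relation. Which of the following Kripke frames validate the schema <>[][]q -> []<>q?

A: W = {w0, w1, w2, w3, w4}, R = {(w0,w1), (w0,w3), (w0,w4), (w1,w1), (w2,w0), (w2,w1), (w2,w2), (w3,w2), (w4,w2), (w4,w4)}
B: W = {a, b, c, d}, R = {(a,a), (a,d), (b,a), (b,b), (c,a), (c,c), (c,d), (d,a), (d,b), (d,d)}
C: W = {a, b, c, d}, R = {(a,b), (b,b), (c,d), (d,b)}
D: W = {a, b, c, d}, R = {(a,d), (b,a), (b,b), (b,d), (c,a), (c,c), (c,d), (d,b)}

This is the axiom for a generalized confluence (Geach) condition; its first-order frame correspondent is forall x forall y forall z ((xRy & xRz) -> exists w (y R^2 w & zRw)).
A: fails — w0Rw1, w0Rw3 but no w with w1R²w and w3Rw.
B: holds.
C: holds.
D: fails — bRa, bRa but no w with aR²w and aRw.

B, C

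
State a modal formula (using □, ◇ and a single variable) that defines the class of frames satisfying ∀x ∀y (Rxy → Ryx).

The condition is symmetry. The B schema r → □◇r defines it.
Suppose r→□◇r is valid. Take Rxy and set V(r)={x}. Then r at x, so □◇r at x, so ◇r at y, so some z with Ryz has r; z=x, i.e. Ryx.

r → □◇r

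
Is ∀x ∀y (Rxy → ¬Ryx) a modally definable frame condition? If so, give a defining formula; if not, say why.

Not modally definable

Modal frame validity is preserved under surjective bounded morphisms.
The 3-cycle (worlds w0,w1,w2 with w0→w1→w2→w0) is asymmetric. Mapping every world to a single reflexive point • is a surjective bounded morphism, and the reflexive point is not asymmetric (R•• but asymmetry requires ¬R••).
So the class is not modally definable.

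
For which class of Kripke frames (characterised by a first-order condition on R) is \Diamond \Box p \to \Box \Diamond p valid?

convergence

Suppose ◇□p→□◇p is valid. Take Rxy, Rxz and set V(p)={w : Ryw}. Then □p at y so ◇□p at x, so □◇p at x, so ◇p at z, giving w with Rzw and Ryw.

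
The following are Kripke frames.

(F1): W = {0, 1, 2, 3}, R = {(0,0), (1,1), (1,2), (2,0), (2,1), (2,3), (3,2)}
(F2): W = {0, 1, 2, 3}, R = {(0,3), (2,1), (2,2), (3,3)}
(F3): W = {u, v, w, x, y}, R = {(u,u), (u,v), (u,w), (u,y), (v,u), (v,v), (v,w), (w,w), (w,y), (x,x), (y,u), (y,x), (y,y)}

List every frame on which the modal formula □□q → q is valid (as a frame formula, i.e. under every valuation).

This is the axiom for a generalized confluence (Geach) condition; its first-order frame correspondent is ∀x ∃w (xR²w ∧ x = w).
(F1): ✓.
(F2): fails — at 0 but no w with 0R²w and 0=w.
(F3): ✓.
Valid on: (F1), (F3).

(F1), (F3)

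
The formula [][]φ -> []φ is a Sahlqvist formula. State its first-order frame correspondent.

density: forall x forall y (Rxy -> exists z (Rxz & Rzy))

This is the C4 axiom.
Its frame correspondent is density — forall x forall y (Rxy -> exists z (Rxz & Rzy)).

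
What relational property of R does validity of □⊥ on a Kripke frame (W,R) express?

Emptiness of R

□⊥ is valid iff no world has any successor (otherwise □⊥ fails at any world with one).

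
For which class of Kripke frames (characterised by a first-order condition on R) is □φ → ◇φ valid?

This is the D axiom.
Its frame correspondent is seriality — ∀x ∃y Rxy.

seriality: ∀x ∃y Rxy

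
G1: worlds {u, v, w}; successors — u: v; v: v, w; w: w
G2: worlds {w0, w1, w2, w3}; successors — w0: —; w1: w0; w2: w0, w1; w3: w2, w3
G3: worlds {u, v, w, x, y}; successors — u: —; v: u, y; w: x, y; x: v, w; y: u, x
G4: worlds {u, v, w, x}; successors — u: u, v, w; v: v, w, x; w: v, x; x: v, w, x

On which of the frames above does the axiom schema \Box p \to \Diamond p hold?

G1, G4

Frame correspondent (Sahlqvist): \forall x \exists y Rxy — i.e. seriality.
G1: satisfies the condition.
G2: fails — world w0 has no successor.
G3: fails — world u has no successor.
G4: satisfies the condition.
Valid on: G1, G4.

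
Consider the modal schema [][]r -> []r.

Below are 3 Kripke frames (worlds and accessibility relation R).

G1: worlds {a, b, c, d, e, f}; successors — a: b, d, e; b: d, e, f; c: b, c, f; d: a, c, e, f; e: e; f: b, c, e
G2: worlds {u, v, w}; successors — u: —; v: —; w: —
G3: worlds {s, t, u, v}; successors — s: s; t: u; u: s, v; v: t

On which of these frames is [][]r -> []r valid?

G2

The schema corresponds to density: forall x forall y (Rxy -> exists z (Rxz & Rzy)).
G1: fails — Rab but no z with Raz and Rzb.
G2: holds.
G3: fails — Ruv but no z with Ruz and Rzv.
Valid on: G2.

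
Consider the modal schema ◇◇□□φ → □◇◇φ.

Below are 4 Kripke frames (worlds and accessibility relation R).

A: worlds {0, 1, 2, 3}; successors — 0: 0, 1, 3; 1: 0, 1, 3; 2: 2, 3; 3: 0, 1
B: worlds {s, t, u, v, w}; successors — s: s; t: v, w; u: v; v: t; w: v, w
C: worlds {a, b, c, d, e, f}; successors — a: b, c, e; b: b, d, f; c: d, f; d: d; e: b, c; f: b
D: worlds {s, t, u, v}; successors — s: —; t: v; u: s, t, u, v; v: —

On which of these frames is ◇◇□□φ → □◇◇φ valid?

A, B, C

The schema corresponds to a generalized confluence (Geach) condition: ∀x ∀y ∀z ((xR²y ∧ xRz) → ∃w (yR²w ∧ zR²w)).
A: satisfies the condition.
B: satisfies the condition.
C: satisfies the condition.
D: fails — uR²s, uRs but no w with sR²w and sR²w.
Valid on: A, B, C.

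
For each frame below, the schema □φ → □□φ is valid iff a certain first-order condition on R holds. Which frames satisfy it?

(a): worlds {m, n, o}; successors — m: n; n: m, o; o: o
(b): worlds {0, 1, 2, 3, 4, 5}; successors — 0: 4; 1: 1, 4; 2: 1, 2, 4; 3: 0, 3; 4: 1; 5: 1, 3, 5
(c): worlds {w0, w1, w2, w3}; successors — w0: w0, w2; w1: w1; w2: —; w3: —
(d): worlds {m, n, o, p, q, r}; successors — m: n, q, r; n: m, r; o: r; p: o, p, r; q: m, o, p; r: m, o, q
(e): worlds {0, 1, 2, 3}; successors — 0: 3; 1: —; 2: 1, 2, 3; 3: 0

This is the axiom for transitivity; its first-order frame correspondent is ∀x ∀y ∀z (Rxy ∧ Ryz → Rxz).
(a): fails — Rnm and Rmn but not Rnn.
(b): fails — R53 and R30 but not R50.
(c): holds.
(d): fails — Rnr and Rro but not Rno.
(e): fails — R23 and R30 but not R20.
Valid on: (c).

(c)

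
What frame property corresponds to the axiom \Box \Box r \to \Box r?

Suppose □□r→□r is valid. Take Rxy and set V(r)={w : xR²w}. Then □□r at x, so □r at x, so r at y, i.e. ∃z(Rxz∧Rzy).
Conversely, any frame satisfying \forall x \forall y (Rxy \to \exists z (Rxz \wedge Rzy)) validates the schema.
So the correspondent is density.

Density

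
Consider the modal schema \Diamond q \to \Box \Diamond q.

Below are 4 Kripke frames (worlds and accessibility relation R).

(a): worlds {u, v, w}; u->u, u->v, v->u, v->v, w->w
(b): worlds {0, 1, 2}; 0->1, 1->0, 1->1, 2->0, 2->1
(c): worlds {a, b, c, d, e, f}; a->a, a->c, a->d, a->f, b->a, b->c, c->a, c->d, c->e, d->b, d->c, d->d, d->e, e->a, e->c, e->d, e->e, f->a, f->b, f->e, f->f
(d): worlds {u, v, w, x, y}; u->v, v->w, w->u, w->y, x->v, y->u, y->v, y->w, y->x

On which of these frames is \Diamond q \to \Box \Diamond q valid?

This is the axiom for the Euclidean property; its first-order frame correspondent is \forall x \forall y \forall z (Rxy \wedge Rxz \to Ryz).
(a): ✓.
(b): fails — R10 and R10 but not R00.
(c): fails — Raf and Rac but not Rfc.
(d): fails — Ruv and Ruv but not Rvv.

(a)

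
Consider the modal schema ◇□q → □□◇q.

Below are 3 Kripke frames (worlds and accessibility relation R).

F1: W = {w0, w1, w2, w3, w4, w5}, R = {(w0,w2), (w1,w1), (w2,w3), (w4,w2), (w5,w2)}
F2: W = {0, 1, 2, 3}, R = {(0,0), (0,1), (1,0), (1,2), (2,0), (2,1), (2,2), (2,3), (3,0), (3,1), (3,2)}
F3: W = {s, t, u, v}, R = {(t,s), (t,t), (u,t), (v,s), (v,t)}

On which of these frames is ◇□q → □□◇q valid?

F2

Frame correspondent (Sahlqvist): ∀x ∀y ∀z ((xRy ∧ xR²z) → ∃w (yRw ∧ zRw)) — i.e. a generalized confluence (Geach) condition.
F1: fails — w0Rw2, w0R²w3 but no w with w2Rw and w3Rw.
F2: condition met.
F3: fails — tRs, tR²s but no w with sRw and sRw.
Valid on: F2.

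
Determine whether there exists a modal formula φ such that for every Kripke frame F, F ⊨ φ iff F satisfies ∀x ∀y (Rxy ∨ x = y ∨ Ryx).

If a class were modally definable it would be closed under disjoint unions (Goldblatt–Thomason).
Take 4 disjoint single-world reflexive frames: each is trivially connected, but their disjoint union has 4 worlds with no edge between distinct components, so it is not connected.
Hence connectedness of R is not modally definable.

Not definable by any modal formula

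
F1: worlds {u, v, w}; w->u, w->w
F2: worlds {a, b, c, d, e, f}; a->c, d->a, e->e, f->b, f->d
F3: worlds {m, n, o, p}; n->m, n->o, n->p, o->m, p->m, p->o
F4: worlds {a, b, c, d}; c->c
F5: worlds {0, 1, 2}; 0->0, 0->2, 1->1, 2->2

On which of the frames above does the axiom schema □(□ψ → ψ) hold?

Frame correspondent (Sahlqvist): ∀x ∀y (Rxy → Ryy) — i.e. shift-reflexivity.
F1: fails — Rwu but not Ruu.
F2: fails — Rfd but not Rdd.
F3: fails — Rom but not Rmm.
F4: satisfies the condition.
F5: satisfies the condition.

F4, F5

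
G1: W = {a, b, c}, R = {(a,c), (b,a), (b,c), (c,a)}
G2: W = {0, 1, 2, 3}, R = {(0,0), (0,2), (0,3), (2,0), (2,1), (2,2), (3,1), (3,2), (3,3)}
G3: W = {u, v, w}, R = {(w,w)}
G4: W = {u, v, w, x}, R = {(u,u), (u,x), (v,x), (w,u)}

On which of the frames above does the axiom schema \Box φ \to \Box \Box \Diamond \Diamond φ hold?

This is the axiom for a generalized confluence (Geach) condition; its first-order frame correspondent is \forall x \forall z (x R^2 z \to \exists w (xRw \wedge z R^2 w)).
G1: fails — aR²a but no w with aRw and aR²w.
G2: fails — 0R²1 but no w with 0Rw and 1R²w.
G3: condition met.
G4: fails — uR²x but no t with uRt and xR²t.
Valid on: G3.

G3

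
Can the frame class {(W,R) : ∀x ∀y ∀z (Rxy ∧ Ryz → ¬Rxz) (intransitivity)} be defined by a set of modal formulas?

No — not modally definable

Any modally definable frame class is closed under surjective bounded morphisms.
The 7-cycle (worlds s,t,u,v,w,x,y with s→t→u→v→w→x→y→s) is intransitive. Mapping every world to a single reflexive point • is a surjective bounded morphism; the reflexive point is not intransitive (R••∧R•• but R••).
Hence intransitivity is not modally definable.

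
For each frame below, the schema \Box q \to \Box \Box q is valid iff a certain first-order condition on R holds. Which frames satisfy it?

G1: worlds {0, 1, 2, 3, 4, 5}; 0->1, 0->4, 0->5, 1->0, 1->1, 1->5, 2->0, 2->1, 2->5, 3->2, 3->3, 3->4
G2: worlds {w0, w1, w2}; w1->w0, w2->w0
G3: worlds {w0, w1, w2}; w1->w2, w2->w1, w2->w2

G2

The schema corresponds to transitivity: \forall x \forall y \forall z (Rxy \wedge Ryz \to Rxz).
G1: fails — R10 and R04 but not R14.
G2: condition met.
G3: fails — Rw1w2 and Rw2w1 but not Rw1w1.
Valid on: G2.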